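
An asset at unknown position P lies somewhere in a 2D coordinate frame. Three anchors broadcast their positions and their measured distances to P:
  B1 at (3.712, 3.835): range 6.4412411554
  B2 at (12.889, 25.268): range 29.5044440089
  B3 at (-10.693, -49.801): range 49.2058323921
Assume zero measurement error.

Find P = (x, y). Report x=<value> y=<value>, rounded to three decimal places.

x=3.146 y=-2.581

eq1: (x − 3.712)² + (y − 3.835)² = 6.4412411554²
eq2: (x − 12.889)² + (y − 25.268)² = 29.5044440089²
eq3: (x + 10.693)² + (y + 49.801)² = 49.2058323921²
eq3−eq1, eq3−eq2 (x²,y² cancel):
  28.810·x + 107.272·y = -186.269327
  47.164·x + 150.138·y = -239.179980
det = 28.810·150.138 − 107.272·47.164 = -733.900828
x = (-186.269327·150.138 − 107.272·-239.179980) / -733.900828 = 3.145915
y = (28.810·-239.179980 − -186.269327·47.164) / -733.900828 = -2.581318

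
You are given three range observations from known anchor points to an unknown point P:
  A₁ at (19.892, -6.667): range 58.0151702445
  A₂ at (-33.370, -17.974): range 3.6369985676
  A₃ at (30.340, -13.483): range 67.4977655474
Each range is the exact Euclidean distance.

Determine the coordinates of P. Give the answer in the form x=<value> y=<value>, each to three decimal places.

x=-37.007 y=-17.993

eq1: (x − 19.892)² + (y + 6.667)² = 58.0151702445²
eq2: (x + 33.370)² + (y + 17.974)² = 3.6369985676²
eq3: (x − 30.340)² + (y + 13.483)² = 67.4977655474²
eq2−eq3, eq2−eq1 (x²,y² cancel):
  127.420·x + 8.982·y = -4877.035282
  106.524·x + 22.614·y = -4349.013243
det = 127.420·22.614 − 8.982·106.524 = 1924.677312
x = (-4877.035282·22.614 − 8.982·-4349.013243) / 1924.677312 = -37.006951
y = (127.420·-4349.013243 − -4877.035282·106.524) / 1924.677312 = -17.992606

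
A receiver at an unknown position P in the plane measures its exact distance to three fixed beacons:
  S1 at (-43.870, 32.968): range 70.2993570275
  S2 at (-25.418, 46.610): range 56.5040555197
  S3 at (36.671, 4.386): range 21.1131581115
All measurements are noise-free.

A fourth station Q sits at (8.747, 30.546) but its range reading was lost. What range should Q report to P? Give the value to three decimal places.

eq1: (x + 43.870)² + (y − 32.968)² = 70.2993570275²
eq2: (x + 25.418)² + (y − 46.610)² = 56.5040555197²
eq3: (x − 36.671)² + (y − 4.386)² = 21.1131581115²
eq1−eq3, eq1−eq2 (x²,y² cancel):
  161.082·x − 57.164·y = 2848.767466
  36.904·x + 27.284·y = 1556.392208
det = 161.082·27.284 − -57.164·36.904 = 6504.541544
x = (2848.767466·27.284 − -57.164·1556.392208) / 6504.541544 = 25.627536
y = (161.082·1556.392208 − 2848.767466·36.904) / 6504.541544 = 22.380648
|P − Q| = √((25.627536 − 8.747)² + (22.380648 − 30.546)²) = 18.751680

18.752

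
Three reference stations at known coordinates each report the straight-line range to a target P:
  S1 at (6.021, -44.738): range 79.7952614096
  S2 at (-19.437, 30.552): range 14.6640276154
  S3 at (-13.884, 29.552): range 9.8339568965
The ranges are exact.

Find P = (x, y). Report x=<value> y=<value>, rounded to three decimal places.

x=-5.249 y=34.257

eq1: (x − 6.021)² + (y + 44.738)² = 79.7952614096²
eq2: (x + 19.437)² + (y − 30.552)² = 14.6640276154²
eq3: (x + 13.884)² + (y − 29.552)² = 9.8339568965²
eq1−eq2, eq1−eq3 (x²,y² cancel):
  -50.916·x + 150.580·y = 5425.730626
  -39.810·x + 148.580·y = 5298.922110
det = -50.916·148.580 − 150.580·-39.810 = -1570.509480
x = (5425.730626·148.580 − 150.580·5298.922110) / -1570.509480 = -5.248848
y = (-50.916·5298.922110 − 5425.730626·-39.810) / -1570.509480 = 34.257407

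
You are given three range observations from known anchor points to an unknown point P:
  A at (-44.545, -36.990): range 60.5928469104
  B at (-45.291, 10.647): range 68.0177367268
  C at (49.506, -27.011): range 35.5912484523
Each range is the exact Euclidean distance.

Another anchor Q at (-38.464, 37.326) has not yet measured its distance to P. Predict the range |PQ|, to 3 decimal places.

79.551

eq1: (x + 44.545)² + (y + 36.990)² = 60.5928469104²
eq2: (x + 45.291)² + (y − 10.647)² = 68.0177367268²
eq3: (x − 49.506)² + (y + 27.011)² = 35.5912484523²
eq1−eq3, eq1−eq2 (x²,y² cancel):
  188.102·x + 19.958·y = 2232.677162
  -1.492·x + 95.274·y = -2142.803248
det = 188.102·95.274 − 19.958·-1.492 = 17951.007284
x = (2232.677162·95.274 − 19.958·-2142.803248) / 17951.007284 = 14.232190
y = (188.102·-2142.803248 − 2232.677162·-1.492) / 17951.007284 = -22.268078
|P − Q| = √((14.232190 − -38.464)² + (-22.268078 − 37.326)²) = 79.550880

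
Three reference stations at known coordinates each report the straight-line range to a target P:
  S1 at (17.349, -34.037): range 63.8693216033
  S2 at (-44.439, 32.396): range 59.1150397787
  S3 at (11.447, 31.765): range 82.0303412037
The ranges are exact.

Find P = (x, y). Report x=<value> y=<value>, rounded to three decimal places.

eq1: (x − 17.349)² + (y + 34.037)² = 63.8693216033²
eq2: (x + 44.439)² + (y − 32.396)² = 59.1150397787²
eq3: (x − 11.447)² + (y − 31.765)² = 82.0303412037²
eq1−eq2, eq1−eq3 (x²,y² cancel):
  -123.576·x + 132.866·y = 2149.522681
  -11.804·x + 131.604·y = -2969.142772
det = -123.576·131.604 − 132.866·-11.804 = -14694.745640
x = (2149.522681·131.604 − 132.866·-2969.142772) / -14694.745640 = -46.097015
y = (-123.576·-2969.142772 − 2149.522681·-11.804) / -14694.745640 = -26.695784

x=-46.097 y=-26.696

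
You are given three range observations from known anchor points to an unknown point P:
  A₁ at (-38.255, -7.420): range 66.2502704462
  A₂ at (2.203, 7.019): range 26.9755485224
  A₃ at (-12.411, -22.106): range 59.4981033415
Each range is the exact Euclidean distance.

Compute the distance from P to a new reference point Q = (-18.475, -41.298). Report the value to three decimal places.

79.322

eq1: (x + 38.255)² + (y + 7.420)² = 66.2502704462²
eq2: (x − 2.203)² + (y − 7.019)² = 26.9755485224²
eq3: (x + 12.411)² + (y + 22.106)² = 59.4981033415²
eq3−eq1, eq3−eq2 (x²,y² cancel):
  -51.688·x + 29.372·y = 26.719235
  29.228·x + 58.250·y = 2223.755496
det = -51.688·58.250 − 29.372·29.228 = -3869.310816
x = (26.719235·58.250 − 29.372·2223.755496) / -3869.310816 = 16.478322
y = (-51.688·2223.755496 − 26.719235·29.228) / -3869.310816 = 29.907761
|P − Q| = √((16.478322 − -18.475)² + (29.907761 − -41.298)²) = 79.322098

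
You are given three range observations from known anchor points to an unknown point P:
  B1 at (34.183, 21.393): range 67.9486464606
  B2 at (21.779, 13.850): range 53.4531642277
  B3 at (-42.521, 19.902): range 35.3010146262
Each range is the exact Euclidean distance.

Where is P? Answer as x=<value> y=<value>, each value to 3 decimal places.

x=-25.526 y=-11.039

eq1: (x − 34.183)² + (y − 21.393)² = 67.9486464606²
eq2: (x − 21.779)² + (y − 13.850)² = 53.4531642277²
eq3: (x + 42.521)² + (y − 19.902)² = 35.3010146262²
eq1−eq3, eq1−eq2 (x²,y² cancel):
  -153.408·x − 2.982·y = 3948.844029
  -24.808·x − 15.086·y = 799.787193
det = -153.408·-15.086 − -2.982·-24.808 = 2240.335632
x = (3948.844029·-15.086 − -2.982·799.787193) / 2240.335632 = -25.526218
y = (-153.408·799.787193 − 3948.844029·-24.808) / 2240.335632 = -11.038896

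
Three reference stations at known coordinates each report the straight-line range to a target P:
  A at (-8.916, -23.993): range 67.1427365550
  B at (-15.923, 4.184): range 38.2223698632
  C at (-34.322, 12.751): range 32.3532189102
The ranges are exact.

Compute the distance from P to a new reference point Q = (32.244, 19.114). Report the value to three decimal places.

57.736

eq1: (x + 8.916)² + (y + 23.993)² = 67.1427365550²
eq2: (x + 15.923)² + (y − 4.184)² = 38.2223698632²
eq3: (x + 34.322)² + (y − 12.751)² = 32.3532189102²
eq2−eq1, eq2−eq3 (x²,y² cancel):
  14.014·x − 56.354·y = -2663.086194
  -36.798·x + 17.134·y = 1483.758684
det = 14.014·17.134 − -56.354·-36.798 = -1833.598616
x = (-2663.086194·17.134 − -56.354·1483.758684) / -1833.598616 = -20.716867
y = (14.014·1483.758684 − -2663.086194·-36.798) / -1833.598616 = 42.104554
|P − Q| = √((-20.716867 − 32.244)² + (42.104554 − 19.114)²) = 57.735768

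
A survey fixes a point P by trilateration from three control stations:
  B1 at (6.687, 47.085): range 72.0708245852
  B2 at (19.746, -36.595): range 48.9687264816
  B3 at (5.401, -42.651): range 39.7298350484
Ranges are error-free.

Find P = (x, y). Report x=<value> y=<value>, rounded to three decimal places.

eq1: (x − 6.687)² + (y − 47.085)² = 72.0708245852²
eq2: (x − 19.746)² + (y + 36.595)² = 48.9687264816²
eq3: (x − 5.401)² + (y + 42.651)² = 39.7298350484²
eq2−eq1, eq2−eq3 (x²,y² cancel):
  -26.118·x + 167.360·y = -2263.652930
  -28.690·x − 12.112·y = 938.656441
det = -26.118·-12.112 − 167.360·-28.690 = 5117.899616
x = (-2263.652930·-12.112 − 167.360·938.656441) / 5117.899616 = -25.337773
y = (-26.118·938.656441 − -2263.652930·-28.690) / 5117.899616 = -17.479833

x=-25.338 y=-17.480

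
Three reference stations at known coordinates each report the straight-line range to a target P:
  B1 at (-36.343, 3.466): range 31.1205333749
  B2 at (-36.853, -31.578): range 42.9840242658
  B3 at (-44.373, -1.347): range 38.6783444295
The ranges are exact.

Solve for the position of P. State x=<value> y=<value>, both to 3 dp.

eq1: (x + 36.343)² + (y − 3.466)² = 31.1205333749²
eq2: (x + 36.853)² + (y + 31.578)² = 42.9840242658²
eq3: (x + 44.373)² + (y + 1.347)² = 38.6783444295²
eq1−eq2, eq1−eq3 (x²,y² cancel):
  -1.020·x − 70.088·y = 143.348143
  -16.060·x − 9.626·y = 110.424003
det = -1.020·-9.626 − -70.088·-16.060 = -1115.794760
x = (143.348143·-9.626 − -70.088·110.424003) / -1115.794760 = -5.699550
y = (-1.020·110.424003 − 143.348143·-16.060) / -1115.794760 = -1.962313

x=-5.700 y=-1.962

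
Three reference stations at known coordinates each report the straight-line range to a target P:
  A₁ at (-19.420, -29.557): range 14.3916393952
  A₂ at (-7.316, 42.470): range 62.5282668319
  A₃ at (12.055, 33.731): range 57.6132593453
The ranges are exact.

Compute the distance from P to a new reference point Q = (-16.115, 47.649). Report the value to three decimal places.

eq1: (x + 19.420)² + (y + 29.557)² = 14.3916393952²
eq2: (x + 7.316)² + (y − 42.470)² = 62.5282668319²
eq3: (x − 12.055)² + (y − 33.731)² = 57.6132593453²
eq2−eq3, eq2−eq1 (x²,y² cancel):
  38.742·x − 17.478·y = 16.375131
  -24.208·x − 144.054·y = 3096.192762
det = 38.742·-144.054 − -17.478·-24.208 = -6004.047492
x = (16.375131·-144.054 − -17.478·3096.192762) / -6004.047492 = -8.620244
y = (38.742·3096.192762 − 16.375131·-24.208) / -6004.047492 = -20.044663
|P − Q| = √((-8.620244 − -16.115)² + (-20.044663 − 47.649)²) = 68.107293

68.107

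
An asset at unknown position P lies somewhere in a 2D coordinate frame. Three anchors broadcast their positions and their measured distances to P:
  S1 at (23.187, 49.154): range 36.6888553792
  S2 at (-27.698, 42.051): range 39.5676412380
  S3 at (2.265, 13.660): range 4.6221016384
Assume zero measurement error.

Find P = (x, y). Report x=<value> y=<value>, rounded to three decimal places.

x=3.749 y=18.037

eq1: (x − 23.187)² + (y − 49.154)² = 36.6888553792²
eq2: (x + 27.698)² + (y − 42.051)² = 39.5676412380²
eq3: (x − 2.265)² + (y − 13.660)² = 4.6221016384²
eq3−eq1, eq3−eq2 (x²,y² cancel):
  41.844·x + 70.988·y = 1437.318575
  -59.926·x + 56.782·y = 799.505570
det = 41.844·56.782 − 70.988·-59.926 = 6630.012896
x = (1437.318575·56.782 − 70.988·799.505570) / 6630.012896 = 3.749393
y = (41.844·799.505570 − 1437.318575·-59.926) / 6630.012896 = 18.037260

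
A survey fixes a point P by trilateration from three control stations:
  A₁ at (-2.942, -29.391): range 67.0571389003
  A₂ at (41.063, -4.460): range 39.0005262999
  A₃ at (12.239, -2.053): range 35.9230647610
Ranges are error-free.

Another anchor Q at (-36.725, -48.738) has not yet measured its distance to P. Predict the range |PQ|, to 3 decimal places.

101.418

eq1: (x + 2.942)² + (y + 29.391)² = 67.0571389003²
eq2: (x − 41.063)² + (y + 4.460)² = 39.0005262999²
eq3: (x − 12.239)² + (y + 2.053)² = 35.9230647610²
eq2−eq3, eq2−eq1 (x²,y² cancel):
  -57.648·x + 4.814·y = -1321.479169
  -88.010·x − 49.862·y = -3809.194150
det = -57.648·-49.862 − 4.814·-88.010 = 3298.124716
x = (-1321.479169·-49.862 − 4.814·-3809.194150) / 3298.124716 = 25.538469
y = (-57.648·-3809.194150 − -1321.479169·-88.010) / 3298.124716 = 31.317507
|P − Q| = √((25.538469 − -36.725)² + (31.317507 − -48.738)²) = 101.418064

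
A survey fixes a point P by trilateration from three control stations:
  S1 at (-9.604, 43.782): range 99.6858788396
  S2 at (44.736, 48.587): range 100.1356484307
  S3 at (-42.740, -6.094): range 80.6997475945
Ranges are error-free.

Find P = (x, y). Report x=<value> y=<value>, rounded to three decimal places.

x=25.211 y=-49.627

eq1: (x + 9.604)² + (y − 43.782)² = 99.6858788396²
eq2: (x − 44.736)² + (y − 48.587)² = 100.1356484307²
eq3: (x + 42.740)² + (y + 6.094)² = 80.6997475945²
eq1−eq3, eq1−eq2 (x²,y² cancel):
  -66.272·x − 99.752·y = 3279.569274
  108.680·x + 9.610·y = 2263.032278
det = -66.272·9.610 − -99.752·108.680 = 10204.173440
x = (3279.569274·9.610 − -99.752·2263.032278) / 10204.173440 = 25.211122
y = (-66.272·2263.032278 − 3279.569274·108.680) / 10204.173440 = -49.626681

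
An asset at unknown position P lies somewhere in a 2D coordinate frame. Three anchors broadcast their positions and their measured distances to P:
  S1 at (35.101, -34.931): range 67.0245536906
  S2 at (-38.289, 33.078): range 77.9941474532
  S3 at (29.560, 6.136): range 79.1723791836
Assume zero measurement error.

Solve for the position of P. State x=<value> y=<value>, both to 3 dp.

eq1: (x − 35.101)² + (y + 34.931)² = 67.0245536906²
eq2: (x + 38.289)² + (y − 33.078)² = 77.9941474532²
eq3: (x − 29.560)² + (y − 6.136)² = 79.1723791836²
eq3−eq1, eq3−eq2 (x²,y² cancel):
  11.082·x − 82.134·y = 3316.785694
  -135.698·x + 53.884·y = 1833.936098
det = 11.082·53.884 − -82.134·-135.698 = -10548.277044
x = (3316.785694·53.884 − -82.134·1833.936098) / -10548.277044 = -31.223126
y = (11.082·1833.936098 − 3316.785694·-135.698) / -10548.277044 = -44.595422

x=-31.223 y=-44.595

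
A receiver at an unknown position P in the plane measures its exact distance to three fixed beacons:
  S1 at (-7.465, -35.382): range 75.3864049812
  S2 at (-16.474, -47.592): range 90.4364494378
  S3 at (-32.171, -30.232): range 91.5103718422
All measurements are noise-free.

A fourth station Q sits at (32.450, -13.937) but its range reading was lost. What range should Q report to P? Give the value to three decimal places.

34.839

eq1: (x + 7.465)² + (y + 35.382)² = 75.3864049812²
eq2: (x + 16.474)² + (y + 47.592)² = 90.4364494378²
eq3: (x + 32.171)² + (y + 30.232)² = 91.5103718422²
eq3−eq1, eq3−eq2 (x²,y² cancel):
  49.412·x − 10.300·y = 2049.703183
  31.394·x − 34.720·y = 782.840843
det = 49.412·-34.720 − -10.300·31.394 = -1392.226440
x = (2049.703183·-34.720 − -10.300·782.840843) / -1392.226440 = 45.324835
y = (49.412·782.840843 − 2049.703183·31.394) / -1392.226440 = 18.435686
|P − Q| = √((45.324835 − 32.450)² + (18.435686 − -13.937)²) = 34.838947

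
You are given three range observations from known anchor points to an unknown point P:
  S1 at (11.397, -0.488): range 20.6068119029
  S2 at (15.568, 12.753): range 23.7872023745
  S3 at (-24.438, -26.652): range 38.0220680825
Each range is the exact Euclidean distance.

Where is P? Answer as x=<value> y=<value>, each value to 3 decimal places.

eq1: (x − 11.397)² + (y + 0.488)² = 20.6068119029²
eq2: (x − 15.568)² + (y − 12.753)² = 23.7872023745²
eq3: (x + 24.438)² + (y + 26.652)² = 38.0220680825²
eq1−eq2, eq1−eq3 (x²,y² cancel):
  8.342·x + 26.482·y = 133.681580
  -71.670·x − 52.328·y = 156.378231
det = 8.342·-52.328 − 26.482·-71.670 = 1461.444764
x = (133.681580·-52.328 − 26.482·156.378231) / 1461.444764 = -7.620198
y = (8.342·156.378231 − 133.681580·-71.670) / 1461.444764 = 7.448428

x=-7.620 y=7.448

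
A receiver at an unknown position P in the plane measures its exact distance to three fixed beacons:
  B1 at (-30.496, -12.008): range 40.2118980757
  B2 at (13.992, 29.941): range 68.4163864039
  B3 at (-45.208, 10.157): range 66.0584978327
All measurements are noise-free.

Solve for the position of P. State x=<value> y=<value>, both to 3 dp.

x=0.846 y=-37.201

eq1: (x + 30.496)² + (y + 12.008)² = 40.2118980757²
eq2: (x − 13.992)² + (y − 29.941)² = 68.4163864039²
eq3: (x + 45.208)² + (y − 10.157)² = 66.0584978327²
eq3−eq2, eq3−eq1 (x²,y² cancel):
  118.400·x + 39.568·y = -1371.765161
  29.424·x − 44.330·y = 1673.998556
det = 118.400·-44.330 − 39.568·29.424 = -6412.920832
x = (-1371.765161·-44.330 − 39.568·1673.998556) / -6412.920832 = 0.846171
y = (118.400·1673.998556 − -1371.765161·29.424) / -6412.920832 = -37.200560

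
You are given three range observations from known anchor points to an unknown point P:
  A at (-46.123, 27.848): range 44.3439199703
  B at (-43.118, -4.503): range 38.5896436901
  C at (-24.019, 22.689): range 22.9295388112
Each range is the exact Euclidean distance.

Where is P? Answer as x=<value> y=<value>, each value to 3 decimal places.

x=-6.553 y=7.833

eq1: (x + 46.123)² + (y − 27.848)² = 44.3439199703²
eq2: (x + 43.118)² + (y + 4.503)² = 38.5896436901²
eq3: (x + 24.019)² + (y − 22.689)² = 22.9295388112²
eq1−eq3, eq1−eq2 (x²,y² cancel):
  44.208·x − 10.318·y = -370.519663
  6.010·x − 64.702·y = -546.180662
det = 44.208·-64.702 − -10.318·6.010 = -2798.334836
x = (-370.519663·-64.702 − -10.318·-546.180662) / -2798.334836 = -6.553137
y = (44.208·-546.180662 − -370.519663·6.010) / -2798.334836 = 7.832777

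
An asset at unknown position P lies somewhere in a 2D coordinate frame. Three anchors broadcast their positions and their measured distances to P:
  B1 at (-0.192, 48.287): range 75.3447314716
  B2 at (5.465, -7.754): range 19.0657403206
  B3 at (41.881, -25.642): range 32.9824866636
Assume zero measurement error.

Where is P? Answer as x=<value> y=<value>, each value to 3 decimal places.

x=8.910 y=-26.506

eq1: (x + 0.192)² + (y − 48.287)² = 75.3447314716²
eq2: (x − 5.465)² + (y + 7.754)² = 19.0657403206²
eq3: (x − 41.881)² + (y + 25.642)² = 32.9824866636²
eq1−eq2, eq1−eq3 (x²,y² cancel):
  11.314·x − 112.082·y = 3071.645615
  84.146·x − 147.858·y = 4668.843226
det = 11.314·-147.858 − -112.082·84.146 = 7758.386560
x = (3071.645615·-147.858 − -112.082·4668.843226) / 7758.386560 = 8.909830
y = (11.314·4668.843226 − 3071.645615·84.146) / 7758.386560 = -26.505949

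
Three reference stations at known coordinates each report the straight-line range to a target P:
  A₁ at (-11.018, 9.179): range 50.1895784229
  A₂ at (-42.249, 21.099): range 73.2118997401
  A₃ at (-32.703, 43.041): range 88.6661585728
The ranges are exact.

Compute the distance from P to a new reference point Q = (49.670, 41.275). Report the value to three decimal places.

eq1: (x + 11.018)² + (y − 9.179)² = 50.1895784229²
eq2: (x + 42.249)² + (y − 21.099)² = 73.2118997401²
eq3: (x + 32.703)² + (y − 43.041)² = 88.6661585728²
eq1−eq3, eq1−eq2 (x²,y² cancel):
  -43.370·x + 67.724·y = -2626.330369
  -62.462·x + 23.840·y = -816.493044
det = -43.370·23.840 − 67.724·-62.462 = 3196.235688
x = (-2626.330369·23.840 − 67.724·-816.493044) / 3196.235688 = -2.288799
y = (-43.370·-816.493044 − -2626.330369·-62.462) / 3196.235688 = -40.245638
|P − Q| = √((-2.288799 − 49.670)² + (-40.245638 − 41.275)²) = 96.671253

96.671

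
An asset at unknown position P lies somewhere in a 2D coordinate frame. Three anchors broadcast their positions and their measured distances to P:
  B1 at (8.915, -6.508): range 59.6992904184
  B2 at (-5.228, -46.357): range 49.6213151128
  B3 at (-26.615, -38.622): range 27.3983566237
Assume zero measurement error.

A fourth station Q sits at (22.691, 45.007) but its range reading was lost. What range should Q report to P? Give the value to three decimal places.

98.104

eq1: (x − 8.915)² + (y + 6.508)² = 59.6992904184²
eq2: (x + 5.228)² + (y + 46.357)² = 49.6213151128²
eq3: (x + 26.615)² + (y + 38.622)² = 27.3983566237²
eq1−eq3, eq1−eq2 (x²,y² cancel):
  -71.060·x − 64.228·y = 4891.521151
  -28.286·x − 79.698·y = 3156.202507
det = -71.060·-79.698 − -64.228·-28.286 = 3846.586672
x = (4891.521151·-79.698 − -64.228·3156.202507) / 3846.586672 = -48.647774
y = (-71.060·3156.202507 − 4891.521151·-28.286) / 3846.586672 = -22.336214
|P − Q| = √((-48.647774 − 22.691)² + (-22.336214 − 45.007)²) = 98.103665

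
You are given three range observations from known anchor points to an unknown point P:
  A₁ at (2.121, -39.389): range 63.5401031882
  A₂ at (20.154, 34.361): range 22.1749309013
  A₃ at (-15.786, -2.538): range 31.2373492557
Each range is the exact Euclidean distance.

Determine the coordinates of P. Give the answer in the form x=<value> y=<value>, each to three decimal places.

eq1: (x − 2.121)² + (y + 39.389)² = 63.5401031882²
eq2: (x − 20.154)² + (y − 34.361)² = 22.1749309013²
eq3: (x + 15.786)² + (y + 2.538)² = 31.2373492557²
eq3−eq1, eq3−eq2 (x²,y² cancel):
  35.814·x − 73.702·y = -1761.220003
  71.880·x + 73.798·y = 1815.267225
det = 35.814·73.798 − -73.702·71.880 = 7940.701332
x = (-1761.220003·73.798 − -73.702·1815.267225) / 7940.701332 = 0.480349
y = (35.814·1815.267225 − -1761.220003·71.880) / 7940.701332 = 24.129918

x=0.480 y=24.130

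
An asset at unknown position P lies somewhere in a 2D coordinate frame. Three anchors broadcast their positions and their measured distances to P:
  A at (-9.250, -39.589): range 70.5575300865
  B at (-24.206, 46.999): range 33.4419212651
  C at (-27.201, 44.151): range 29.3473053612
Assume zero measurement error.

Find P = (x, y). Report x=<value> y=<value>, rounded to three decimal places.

x=-45.311 y=21.058

eq1: (x + 9.250)² + (y + 39.589)² = 70.5575300865²
eq2: (x + 24.206)² + (y − 46.999)² = 33.4419212651²
eq3: (x + 27.201)² + (y − 44.151)² = 29.3473053612²
eq2−eq3, eq2−eq1 (x²,y² cancel):
  -5.990·x − 5.696·y = 151.466531
  29.912·x − 173.176·y = -5001.987970
det = -5.990·-173.176 − -5.696·29.912 = 1207.702992
x = (151.466531·-173.176 − -5.696·-5001.987970) / 1207.702992 = -45.310554
y = (-5.990·-5001.987970 − 151.466531·29.912) / 1207.702992 = 21.057529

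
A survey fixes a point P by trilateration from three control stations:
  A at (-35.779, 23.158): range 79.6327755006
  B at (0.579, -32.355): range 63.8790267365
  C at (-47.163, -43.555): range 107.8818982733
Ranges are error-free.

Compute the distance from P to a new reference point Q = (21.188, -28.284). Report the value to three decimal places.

eq1: (x + 35.779)² + (y − 23.158)² = 79.6327755006²
eq2: (x − 0.579)² + (y + 32.355)² = 63.8790267365²
eq3: (x + 47.163)² + (y + 43.555)² = 107.8818982733²
eq2−eq3, eq2−eq1 (x²,y² cancel):
  -95.484·x − 22.400·y = -4483.768590
  -72.716·x + 111.026·y = -1491.600338
det = -95.484·111.026 − -22.400·-72.716 = -12230.044984
x = (-4483.768590·111.026 − -22.400·-1491.600338) / -12230.044984 = 43.436205
y = (-95.484·-1491.600338 − -4483.768590·-72.716) / -12230.044984 = 15.013661
|P − Q| = √((43.436205 − 21.188)² + (15.013661 − -28.284)²) = 48.679257

48.679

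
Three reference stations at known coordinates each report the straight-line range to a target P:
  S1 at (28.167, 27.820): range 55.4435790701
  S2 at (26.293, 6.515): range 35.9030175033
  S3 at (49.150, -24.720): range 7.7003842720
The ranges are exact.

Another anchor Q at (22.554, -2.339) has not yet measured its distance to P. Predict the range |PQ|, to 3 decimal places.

eq1: (x − 28.167)² + (y − 27.820)² = 55.4435790701²
eq2: (x − 26.293)² + (y − 6.515)² = 35.9030175033²
eq3: (x − 49.150)² + (y + 24.720)² = 7.7003842720²
eq3−eq2, eq3−eq1 (x²,y² cancel):
  -45.714·x + 62.470·y = -3522.764574
  -41.966·x + 105.080·y = -4474.163153
det = -45.714·105.080 − 62.470·-41.966 = -2182.011100
x = (-3522.764574·105.080 − 62.470·-4474.163153) / -2182.011100 = 41.553927
y = (-45.714·-4474.163153 − -3522.764574·-41.966) / -2182.011100 = -25.983166
|P − Q| = √((41.553927 − 22.554)² + (-25.983166 − -2.339)²) = 30.332224

30.332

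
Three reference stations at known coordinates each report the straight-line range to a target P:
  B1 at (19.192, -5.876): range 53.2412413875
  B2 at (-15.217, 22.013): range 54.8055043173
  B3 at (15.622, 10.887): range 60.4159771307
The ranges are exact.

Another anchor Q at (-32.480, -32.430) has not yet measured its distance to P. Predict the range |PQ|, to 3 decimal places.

5.050

eq1: (x − 19.192)² + (y + 5.876)² = 53.2412413875²
eq2: (x + 15.217)² + (y − 22.013)² = 54.8055043173²
eq3: (x − 15.622)² + (y − 10.887)² = 60.4159771307²
eq2−eq1, eq2−eq3 (x²,y² cancel):
  68.818·x − 55.778·y = -144.255499
  61.678·x − 22.252·y = -1000.002594
det = 68.818·-22.252 − -55.778·61.678 = 1908.937348
x = (-144.255499·-22.252 − -55.778·-1000.002594) / 1908.937348 = -27.537924
y = (68.818·-1000.002594 − -144.255499·61.678) / 1908.937348 = -31.389604
|P − Q| = √((-27.537924 − -32.480)² + (-31.389604 − -32.430)²) = 5.050400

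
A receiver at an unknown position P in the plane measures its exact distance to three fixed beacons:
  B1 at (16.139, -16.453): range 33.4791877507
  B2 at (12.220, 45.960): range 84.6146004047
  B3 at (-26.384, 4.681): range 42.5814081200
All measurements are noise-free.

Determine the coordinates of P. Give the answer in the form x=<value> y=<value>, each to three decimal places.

x=-11.571 y=-35.241

eq1: (x − 16.139)² + (y + 16.453)² = 33.4791877507²
eq2: (x − 12.220)² + (y − 45.960)² = 84.6146004047²
eq3: (x + 26.384)² + (y − 4.681)² = 42.5814081200²
eq1−eq3, eq1−eq2 (x²,y² cancel):
  -85.046·x + 42.268·y = -505.461618
  -7.838·x + 124.826·y = -4308.293119
det = -85.046·124.826 − 42.268·-7.838 = -10284.655412
x = (-505.461618·124.826 − 42.268·-4308.293119) / -10284.655412 = -11.571431
y = (-85.046·-4308.293119 − -505.461618·-7.838) / -10284.655412 = -35.240975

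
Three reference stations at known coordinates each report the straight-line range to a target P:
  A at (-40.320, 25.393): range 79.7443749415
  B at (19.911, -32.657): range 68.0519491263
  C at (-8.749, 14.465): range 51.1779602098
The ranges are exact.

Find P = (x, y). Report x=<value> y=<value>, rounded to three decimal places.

x=39.095 y=32.635

eq1: (x + 40.320)² + (y − 25.393)² = 79.7443749415²
eq2: (x − 19.911)² + (y + 32.657)² = 68.0519491263²
eq3: (x + 8.749)² + (y − 14.465)² = 51.1779602098²
eq2−eq1, eq2−eq3 (x²,y² cancel):
  -120.462·x + 116.100·y = -920.518276
  -57.320·x + 94.244·y = 834.737825
det = -120.462·94.244 − 116.100·-57.320 = -4697.968728
x = (-920.518276·94.244 − 116.100·834.737825) / -4697.968728 = 39.094851
y = (-120.462·834.737825 − -920.518276·-57.320) / -4697.968728 = 32.635018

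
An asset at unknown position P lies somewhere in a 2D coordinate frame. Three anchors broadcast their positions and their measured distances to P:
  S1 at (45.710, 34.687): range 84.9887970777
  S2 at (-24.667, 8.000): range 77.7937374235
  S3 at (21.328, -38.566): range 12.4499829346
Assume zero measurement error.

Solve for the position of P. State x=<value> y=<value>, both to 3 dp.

eq1: (x − 45.710)² + (y − 34.687)² = 84.9887970777²
eq2: (x + 24.667)² + (y − 8.000)² = 77.7937374235²
eq3: (x − 21.328)² + (y + 38.566)² = 12.4499829346²
eq2−eq3, eq2−eq1 (x²,y² cancel):
  91.990·x − 93.132·y = 7166.622558
  140.754·x + 53.374·y = 1448.901134
det = 91.990·53.374 − -93.132·140.754 = 18018.575788
x = (7166.622558·53.374 − -93.132·1448.901134) / 18018.575788 = 28.717607
y = (91.990·1448.901134 − 7166.622558·140.754) / 18018.575788 = -48.585770

x=28.718 y=-48.586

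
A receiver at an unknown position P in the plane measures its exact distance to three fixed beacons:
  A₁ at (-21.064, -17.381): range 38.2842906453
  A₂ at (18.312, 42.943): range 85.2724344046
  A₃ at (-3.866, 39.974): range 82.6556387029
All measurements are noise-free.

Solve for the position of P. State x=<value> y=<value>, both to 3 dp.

x=8.456 y=-41.758

eq1: (x + 21.064)² + (y + 17.381)² = 38.2842906453²
eq2: (x − 18.312)² + (y − 42.943)² = 85.2724344046²
eq3: (x + 3.866)² + (y − 39.974)² = 82.6556387029²
eq1−eq2, eq1−eq3 (x²,y² cancel):
  78.752·x + 120.648·y = -4372.061823
  34.396·x + 114.710·y = -4499.192324
det = 78.752·114.710 − 120.648·34.396 = 4883.833312
x = (-4372.061823·114.710 − 120.648·-4499.192324) / 4883.833312 = 8.456338
y = (78.752·-4499.192324 − -4372.061823·34.396) / 4883.833312 = -41.757968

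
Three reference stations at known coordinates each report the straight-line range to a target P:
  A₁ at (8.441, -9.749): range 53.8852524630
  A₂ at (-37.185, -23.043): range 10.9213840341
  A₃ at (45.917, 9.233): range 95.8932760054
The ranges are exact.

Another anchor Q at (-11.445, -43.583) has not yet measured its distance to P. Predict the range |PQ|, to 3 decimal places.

eq1: (x − 8.441)² + (y + 9.749)² = 53.8852524630²
eq2: (x + 37.185)² + (y + 23.043)² = 10.9213840341²
eq3: (x − 45.917)² + (y − 9.233)² = 95.8932760054²
eq1−eq3, eq1−eq2 (x²,y² cancel):
  74.952·x + 37.964·y = -4264.574254
  -91.252·x − 26.588·y = 4531.754396
det = 74.952·-26.588 − 37.964·-91.252 = 1471.467152
x = (-4264.574254·-26.588 − 37.964·4531.754396) / 1471.467152 = -39.862951
y = (74.952·4531.754396 − -4264.574254·-91.252) / 1471.467152 = -33.630975
|P − Q| = √((-39.862951 − -11.445)² + (-33.630975 − -43.583)²) = 30.110177

30.110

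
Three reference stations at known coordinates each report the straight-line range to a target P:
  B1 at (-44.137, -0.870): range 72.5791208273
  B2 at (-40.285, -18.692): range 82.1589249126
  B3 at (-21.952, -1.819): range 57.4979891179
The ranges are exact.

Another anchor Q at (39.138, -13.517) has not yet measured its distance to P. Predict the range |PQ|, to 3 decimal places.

eq1: (x + 44.137)² + (y + 0.870)² = 72.5791208273²
eq2: (x + 40.285)² + (y + 18.692)² = 82.1589249126²
eq3: (x + 21.952)² + (y + 1.819)² = 57.4979891179²
eq3−eq2, eq3−eq1 (x²,y² cancel):
  -36.666·x − 33.746·y = -1956.997166
  -44.370·x + 1.898·y = -498.077423
det = -36.666·1.898 − -33.746·-44.370 = -1566.902088
x = (-1956.997166·1.898 − -33.746·-498.077423) / -1566.902088 = 13.097501
y = (-36.666·-498.077423 − -1956.997166·-44.370) / -1566.902088 = 43.761163
|P − Q| = √((13.097501 − 39.138)² + (43.761163 − -13.517)²) = 62.919755

62.920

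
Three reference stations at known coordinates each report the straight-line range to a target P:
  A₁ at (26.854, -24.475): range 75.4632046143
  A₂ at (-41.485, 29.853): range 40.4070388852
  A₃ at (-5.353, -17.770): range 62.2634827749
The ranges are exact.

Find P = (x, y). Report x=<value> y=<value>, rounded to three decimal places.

eq1: (x − 26.854)² + (y + 24.475)² = 75.4632046143²
eq2: (x + 41.485)² + (y − 29.853)² = 40.4070388852²
eq3: (x + 5.353)² + (y + 17.770)² = 62.2634827749²
eq2−eq1, eq2−eq3 (x²,y² cancel):
  136.678·x − 108.656·y = -5354.010352
  72.264·x − 95.246·y = -4511.791821
det = 136.678·-95.246 − -108.656·72.264 = -5166.115604
x = (-5354.010352·-95.246 − -108.656·-4511.791821) / -5166.115604 = -3.816178
y = (136.678·-4511.791821 − -5354.010352·72.264) / -5166.115604 = 44.474514

x=-3.816 y=44.475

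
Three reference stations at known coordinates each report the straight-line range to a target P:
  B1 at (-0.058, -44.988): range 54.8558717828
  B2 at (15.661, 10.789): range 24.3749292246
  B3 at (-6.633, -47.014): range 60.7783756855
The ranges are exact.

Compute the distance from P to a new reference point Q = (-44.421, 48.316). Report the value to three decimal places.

95.184

eq1: (x + 0.058)² + (y + 44.988)² = 54.8558717828²
eq2: (x − 15.661)² + (y − 10.789)² = 24.3749292246²
eq3: (x + 6.633)² + (y + 47.014)² = 60.7783756855²
eq1−eq2, eq1−eq3 (x²,y² cancel):
  31.438·x + 111.554·y = 752.775428
  -13.150·x − 4.052·y = -454.454905
det = 31.438·-4.052 − 111.554·-13.150 = 1339.548324
x = (752.775428·-4.052 − 111.554·-454.454905) / 1339.548324 = 35.568718
y = (31.438·-454.454905 − 752.775428·-13.150) / 1339.548324 = -3.275848
|P − Q| = √((35.568718 − -44.421)² + (-3.275848 − 48.316)²) = 95.184420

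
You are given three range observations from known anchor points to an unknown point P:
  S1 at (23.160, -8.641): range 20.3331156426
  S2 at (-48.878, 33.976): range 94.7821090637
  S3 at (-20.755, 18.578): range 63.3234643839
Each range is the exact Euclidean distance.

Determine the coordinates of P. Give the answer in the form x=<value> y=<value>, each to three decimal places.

x=40.398 y=2.142

eq1: (x − 23.160)² + (y + 8.641)² = 20.3331156426²
eq2: (x + 48.878)² + (y − 33.976)² = 94.7821090637²
eq3: (x + 20.755)² + (y − 18.578)² = 63.3234643839²
eq1−eq3, eq1−eq2 (x²,y² cancel):
  -87.830·x + 54.438·y = -3431.565922
  -144.076·x + 85.234·y = -5637.837628
det = -87.830·85.234 − 54.438·-144.076 = 357.107068
x = (-3431.565922·85.234 − 54.438·-5637.837628) / 357.107068 = 40.398290
y = (-87.830·-5637.837628 − -3431.565922·-144.076) / 357.107068 = 2.142179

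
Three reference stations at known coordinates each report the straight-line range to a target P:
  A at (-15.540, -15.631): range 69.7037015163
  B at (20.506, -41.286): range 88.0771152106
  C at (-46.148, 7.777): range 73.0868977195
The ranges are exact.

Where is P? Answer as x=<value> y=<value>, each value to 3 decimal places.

x=15.736 y=46.662

eq1: (x + 15.540)² + (y + 15.631)² = 69.7037015163²
eq2: (x − 20.506)² + (y + 41.286)² = 88.0771152106²
eq3: (x + 46.148)² + (y − 7.777)² = 73.0868977195²
eq2−eq1, eq2−eq3 (x²,y² cancel):
  -72.092·x + 51.310·y = 1259.762148
  -133.308·x + 98.126·y = 2480.973407
det = -72.092·98.126 − 51.310·-133.308 = -234.066112
x = (1259.762148·98.126 − 51.310·2480.973407) / -234.066112 = 15.736259
y = (-72.092·2480.973407 − 1259.762148·-133.308) / -234.066112 = 46.661870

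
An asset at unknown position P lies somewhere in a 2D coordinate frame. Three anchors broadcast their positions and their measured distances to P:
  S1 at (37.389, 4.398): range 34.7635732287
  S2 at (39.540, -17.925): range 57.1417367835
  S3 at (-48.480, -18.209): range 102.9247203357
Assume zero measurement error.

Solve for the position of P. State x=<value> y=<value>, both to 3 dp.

eq1: (x − 37.389)² + (y − 4.398)² = 34.7635732287²
eq2: (x − 39.540)² + (y + 17.925)² = 57.1417367835²
eq3: (x + 48.480)² + (y + 18.209)² = 102.9247203357²
eq1−eq3, eq1−eq2 (x²,y² cancel):
  -171.738·x − 45.214·y = -8120.393677
  4.302·x − 44.646·y = -1589.234559
det = -171.738·-44.646 − -45.214·4.302 = 7861.925376
x = (-8120.393677·-44.646 − -45.214·-1589.234559) / 7861.925376 = 36.974078
y = (-171.738·-1589.234559 − -8120.393677·4.302) / 7861.925376 = 39.159097

x=36.974 y=39.159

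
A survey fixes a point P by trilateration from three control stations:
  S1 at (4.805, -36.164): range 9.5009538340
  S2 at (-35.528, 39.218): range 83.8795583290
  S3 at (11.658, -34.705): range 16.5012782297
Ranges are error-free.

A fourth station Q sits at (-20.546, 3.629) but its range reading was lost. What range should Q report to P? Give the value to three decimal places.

eq1: (x − 4.805)² + (y + 36.164)² = 9.5009538340²
eq2: (x + 35.528)² + (y − 39.218)² = 83.8795583290²
eq3: (x − 11.658)² + (y + 34.705)² = 16.5012782297²
eq3−eq2, eq3−eq1 (x²,y² cancel):
  -94.372·x + 147.846·y = -5303.543803
  -13.706·x − 2.918·y = 172.600991
det = -94.372·-2.918 − 147.846·-13.706 = 2301.754772
x = (-5303.543803·-2.918 − 147.846·172.600991) / 2301.754772 = -4.363030
y = (-94.372·172.600991 − -5303.543803·-13.706) / 2301.754772 = -38.657060
|P − Q| = √((-4.363030 − -20.546)² + (-38.657060 − 3.629)²) = 45.276919

45.277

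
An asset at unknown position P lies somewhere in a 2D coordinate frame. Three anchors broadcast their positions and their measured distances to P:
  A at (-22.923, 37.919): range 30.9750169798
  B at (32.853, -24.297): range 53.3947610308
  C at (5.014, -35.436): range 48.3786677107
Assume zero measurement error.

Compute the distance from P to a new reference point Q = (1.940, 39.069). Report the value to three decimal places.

28.931

eq1: (x + 22.923)² + (y − 37.919)² = 30.9750169798²
eq2: (x − 32.853)² + (y + 24.297)² = 53.3947610308²
eq3: (x − 5.014)² + (y + 35.436)² = 48.3786677107²
eq1−eq3, eq1−eq2 (x²,y² cancel):
  55.874·x − 146.710·y = -2063.508011
  111.552·x − 124.432·y = -2185.199501
det = 55.874·-124.432 − -146.710·111.552 = 9413.280352
x = (-2063.508011·-124.432 − -146.710·-2185.199501) / 9413.280352 = -6.780228
y = (55.874·-2185.199501 − -2063.508011·111.552) / 9413.280352 = 11.482990
|P − Q| = √((-6.780228 − 1.940)² + (11.482990 − 39.069)²) = 28.931476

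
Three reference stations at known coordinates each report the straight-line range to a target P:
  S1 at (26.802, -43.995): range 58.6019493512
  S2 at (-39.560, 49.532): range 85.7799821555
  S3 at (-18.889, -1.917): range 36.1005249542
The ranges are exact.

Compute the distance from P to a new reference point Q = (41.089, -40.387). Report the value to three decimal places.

72.462

eq1: (x − 26.802)² + (y + 43.995)² = 58.6019493512²
eq2: (x + 39.560)² + (y − 49.532)² = 85.7799821555²
eq3: (x + 18.889)² + (y + 1.917)² = 36.1005249542²
eq1−eq2, eq1−eq3 (x²,y² cancel):
  -132.724·x + 187.054·y = -2559.511476
  -91.382·x + 84.156·y = -162.497453
det = -132.724·84.156 − 187.054·-91.382 = 5923.847684
x = (-2559.511476·84.156 − 187.054·-162.497453) / 5923.847684 = -31.230116
y = (-132.724·-162.497453 − -2559.511476·-91.382) / 5923.847684 = -35.842577
|P − Q| = √((-31.230116 − 41.089)² + (-35.842577 − -40.387)²) = 72.461757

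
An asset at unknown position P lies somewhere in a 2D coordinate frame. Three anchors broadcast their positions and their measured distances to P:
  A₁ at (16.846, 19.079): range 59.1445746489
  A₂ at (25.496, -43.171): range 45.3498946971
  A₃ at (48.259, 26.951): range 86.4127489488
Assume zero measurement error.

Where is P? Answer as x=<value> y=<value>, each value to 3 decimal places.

eq1: (x − 16.846)² + (y − 19.079)² = 59.1445746489²
eq2: (x − 25.496)² + (y + 43.171)² = 45.3498946971²
eq3: (x − 48.259)² + (y − 26.951)² = 86.4127489488²
eq2−eq1, eq2−eq3 (x²,y² cancel):
  -17.300·x + 124.500·y = -3307.453061
  45.526·x + 140.244·y = -4869.044007
det = -17.300·140.244 − 124.500·45.526 = -8094.208200
x = (-3307.453061·140.244 − 124.500·-4869.044007) / -8094.208200 = -17.586097
y = (-17.300·-4869.044007 − -3307.453061·45.526) / -8094.208200 = -29.009579

x=-17.586 y=-29.010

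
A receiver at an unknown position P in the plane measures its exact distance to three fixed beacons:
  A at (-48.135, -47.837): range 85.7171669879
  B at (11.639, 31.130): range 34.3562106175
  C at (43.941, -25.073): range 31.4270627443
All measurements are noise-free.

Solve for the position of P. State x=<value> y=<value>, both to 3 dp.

x=23.684 y=-1.046

eq1: (x + 48.135)² + (y + 47.837)² = 85.7171669879²
eq2: (x − 11.639)² + (y − 31.130)² = 34.3562106175²
eq3: (x − 43.941)² + (y + 25.073)² = 31.4270627443²
eq2−eq1, eq2−eq3 (x²,y² cancel):
  -119.548·x − 157.934·y = -2666.269935
  64.604·x − 112.406·y = 1647.612524
det = -119.548·-112.406 − -157.934·64.604 = 23641.080624
x = (-2666.269935·-112.406 − -157.934·1647.612524) / 23641.080624 = 23.684145
y = (-119.548·1647.612524 − -2666.269935·64.604) / 23641.080624 = -1.045514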